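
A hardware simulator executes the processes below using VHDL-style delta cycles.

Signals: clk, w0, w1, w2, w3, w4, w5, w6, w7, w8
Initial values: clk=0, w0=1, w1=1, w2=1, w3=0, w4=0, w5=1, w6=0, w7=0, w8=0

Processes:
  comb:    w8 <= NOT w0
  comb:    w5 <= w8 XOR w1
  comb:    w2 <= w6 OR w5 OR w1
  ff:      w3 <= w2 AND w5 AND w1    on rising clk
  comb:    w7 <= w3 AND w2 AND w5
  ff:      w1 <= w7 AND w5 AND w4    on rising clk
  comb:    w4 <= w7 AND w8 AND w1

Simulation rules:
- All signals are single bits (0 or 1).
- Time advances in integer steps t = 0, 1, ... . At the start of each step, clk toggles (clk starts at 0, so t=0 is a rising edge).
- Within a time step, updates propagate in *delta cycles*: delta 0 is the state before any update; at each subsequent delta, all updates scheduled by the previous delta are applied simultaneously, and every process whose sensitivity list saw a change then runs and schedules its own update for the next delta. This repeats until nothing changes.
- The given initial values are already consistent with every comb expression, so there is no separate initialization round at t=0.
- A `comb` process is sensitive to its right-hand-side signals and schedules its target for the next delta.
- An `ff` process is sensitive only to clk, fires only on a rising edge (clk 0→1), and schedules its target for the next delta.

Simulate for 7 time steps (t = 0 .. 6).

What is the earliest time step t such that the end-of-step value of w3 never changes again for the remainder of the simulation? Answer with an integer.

2

t0.Δ0 w3=0 w8=0 w5=1 w6=0 w1=1 w4=0 w0=1 w7=0 clk=0 w2=1
t0.Δ1 w3=0 w8=0 w5=1 w6=0 w1=1 w4=0 w0=1 w7=0 clk=1 w2=1
t0.Δ2 w3=1 w8=0 w5=1 w6=0 w1=0 w4=0 w0=1 w7=0 clk=1 w2=1
t0.Δ3 w3=1 w8=0 w5=0 w6=0 w1=0 w4=0 w0=1 w7=1 clk=1 w2=1
t0.Δ4 w3=1 w8=0 w5=0 w6=0 w1=0 w4=0 w0=1 w7=0 clk=1 w2=0
t1.Δ0 w3=1 w8=0 w5=0 w6=0 w1=0 w4=0 w0=1 w7=0 clk=1 w2=0
t1.Δ1 w3=1 w8=0 w5=0 w6=0 w1=0 w4=0 w0=1 w7=0 clk=0 w2=0
t2.Δ0 w3=1 w8=0 w5=0 w6=0 w1=0 w4=0 w0=1 w7=0 clk=0 w2=0
t2.Δ1 w3=1 w8=0 w5=0 w6=0 w1=0 w4=0 w0=1 w7=0 clk=1 w2=0
t2.Δ2 w3=0 w8=0 w5=0 w6=0 w1=0 w4=0 w0=1 w7=0 clk=1 w2=0
t3.Δ0 w3=0 w8=0 w5=0 w6=0 w1=0 w4=0 w0=1 w7=0 clk=1 w2=0
t3.Δ1 w3=0 w8=0 w5=0 w6=0 w1=0 w4=0 w0=1 w7=0 clk=0 w2=0
t4.Δ0 w3=0 w8=0 w5=0 w6=0 w1=0 w4=0 w0=1 w7=0 clk=0 w2=0
t4.Δ1 w3=0 w8=0 w5=0 w6=0 w1=0 w4=0 w0=1 w7=0 clk=1 w2=0
t5.Δ0 w3=0 w8=0 w5=0 w6=0 w1=0 w4=0 w0=1 w7=0 clk=1 w2=0
t5.Δ1 w3=0 w8=0 w5=0 w6=0 w1=0 w4=0 w0=1 w7=0 clk=0 w2=0
t6.Δ0 w3=0 w8=0 w5=0 w6=0 w1=0 w4=0 w0=1 w7=0 clk=0 w2=0
t6.Δ1 w3=0 w8=0 w5=0 w6=0 w1=0 w4=0 w0=1 w7=0 clk=1 w2=0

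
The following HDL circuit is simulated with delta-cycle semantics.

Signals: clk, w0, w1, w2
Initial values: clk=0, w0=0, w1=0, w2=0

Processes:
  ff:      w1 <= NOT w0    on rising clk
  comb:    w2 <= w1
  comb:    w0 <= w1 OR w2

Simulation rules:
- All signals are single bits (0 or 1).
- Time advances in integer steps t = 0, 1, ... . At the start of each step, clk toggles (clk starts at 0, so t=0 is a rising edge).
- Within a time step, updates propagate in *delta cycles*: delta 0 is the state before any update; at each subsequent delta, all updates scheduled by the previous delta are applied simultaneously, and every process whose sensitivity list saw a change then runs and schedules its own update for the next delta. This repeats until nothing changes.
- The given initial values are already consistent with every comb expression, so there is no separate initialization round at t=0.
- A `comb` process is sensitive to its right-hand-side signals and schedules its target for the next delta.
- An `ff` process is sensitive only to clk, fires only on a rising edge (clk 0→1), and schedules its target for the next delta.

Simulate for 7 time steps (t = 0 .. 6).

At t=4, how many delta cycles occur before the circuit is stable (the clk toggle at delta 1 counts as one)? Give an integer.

3

t=0 Δ0: w0=0 clk=0 w2=0 w1=0
  Δ1: clk:0→1
  Δ2: w1:0→1
  Δ3: w0:0→1, w2:0→1
  (3Δ to stable)
t=1 Δ0: w0=1 clk=1 w2=1 w1=1
  Δ1: clk:1→0
  (1Δ to stable)
t=2 Δ0: w0=1 clk=0 w2=1 w1=1
  Δ1: clk:0→1
  Δ2: w1:1→0
  Δ3: w2:1→0
  Δ4: w0:1→0
  (4Δ to stable)
t=3 Δ0: w0=0 clk=1 w2=0 w1=0
  Δ1: clk:1→0
  (1Δ to stable)
t=4 Δ0: w0=0 clk=0 w2=0 w1=0
  Δ1: clk:0→1
  Δ2: w1:0→1
  Δ3: w0:0→1, w2:0→1
  (3Δ to stable)
t=5 Δ0: w0=1 clk=1 w2=1 w1=1
  Δ1: clk:1→0
  (1Δ to stable)
t=6 Δ0: w0=1 clk=0 w2=1 w1=1
  Δ1: clk:0→1
  Δ2: w1:1→0
  Δ3: w2:1→0
  Δ4: w0:1→0
  (4Δ to stable)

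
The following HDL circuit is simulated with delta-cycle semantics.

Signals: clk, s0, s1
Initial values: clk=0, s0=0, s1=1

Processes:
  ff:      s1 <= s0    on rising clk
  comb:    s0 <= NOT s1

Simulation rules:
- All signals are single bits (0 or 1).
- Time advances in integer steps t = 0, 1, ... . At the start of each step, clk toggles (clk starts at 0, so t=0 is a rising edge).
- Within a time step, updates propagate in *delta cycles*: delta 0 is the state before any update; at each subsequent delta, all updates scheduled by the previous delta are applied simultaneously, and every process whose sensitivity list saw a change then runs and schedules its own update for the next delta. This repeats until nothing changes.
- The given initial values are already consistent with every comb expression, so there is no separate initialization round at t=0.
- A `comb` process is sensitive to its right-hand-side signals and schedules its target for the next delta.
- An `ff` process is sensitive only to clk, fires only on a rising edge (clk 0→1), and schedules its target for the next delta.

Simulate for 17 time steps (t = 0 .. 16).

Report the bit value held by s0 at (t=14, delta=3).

[bits: s1,s0,clk]
t=0: Δ0=100 Δ1=101 Δ2=001 Δ3=011 | 3Δ
t=1: Δ0=011 Δ1=010 | 1Δ
t=2: Δ0=010 Δ1=011 Δ2=111 Δ3=101 | 3Δ
t=3: Δ0=101 Δ1=100 | 1Δ
t=4: Δ0=100 Δ1=101 Δ2=001 Δ3=011 | 3Δ
t=5: Δ0=011 Δ1=010 | 1Δ
t=6: Δ0=010 Δ1=011 Δ2=111 Δ3=101 | 3Δ
t=7: Δ0=101 Δ1=100 | 1Δ
t=8: Δ0=100 Δ1=101 Δ2=001 Δ3=011 | 3Δ
t=9: Δ0=011 Δ1=010 | 1Δ
t=10: Δ0=010 Δ1=011 Δ2=111 Δ3=101 | 3Δ
t=11: Δ0=101 Δ1=100 | 1Δ
t=12: Δ0=100 Δ1=101 Δ2=001 Δ3=011 | 3Δ
t=13: Δ0=011 Δ1=010 | 1Δ
t=14: Δ0=010 Δ1=011 Δ2=111 Δ3=101 | 3Δ
t=15: Δ0=101 Δ1=100 | 1Δ
t=16: Δ0=100 Δ1=101 Δ2=001 Δ3=011 | 3Δ

0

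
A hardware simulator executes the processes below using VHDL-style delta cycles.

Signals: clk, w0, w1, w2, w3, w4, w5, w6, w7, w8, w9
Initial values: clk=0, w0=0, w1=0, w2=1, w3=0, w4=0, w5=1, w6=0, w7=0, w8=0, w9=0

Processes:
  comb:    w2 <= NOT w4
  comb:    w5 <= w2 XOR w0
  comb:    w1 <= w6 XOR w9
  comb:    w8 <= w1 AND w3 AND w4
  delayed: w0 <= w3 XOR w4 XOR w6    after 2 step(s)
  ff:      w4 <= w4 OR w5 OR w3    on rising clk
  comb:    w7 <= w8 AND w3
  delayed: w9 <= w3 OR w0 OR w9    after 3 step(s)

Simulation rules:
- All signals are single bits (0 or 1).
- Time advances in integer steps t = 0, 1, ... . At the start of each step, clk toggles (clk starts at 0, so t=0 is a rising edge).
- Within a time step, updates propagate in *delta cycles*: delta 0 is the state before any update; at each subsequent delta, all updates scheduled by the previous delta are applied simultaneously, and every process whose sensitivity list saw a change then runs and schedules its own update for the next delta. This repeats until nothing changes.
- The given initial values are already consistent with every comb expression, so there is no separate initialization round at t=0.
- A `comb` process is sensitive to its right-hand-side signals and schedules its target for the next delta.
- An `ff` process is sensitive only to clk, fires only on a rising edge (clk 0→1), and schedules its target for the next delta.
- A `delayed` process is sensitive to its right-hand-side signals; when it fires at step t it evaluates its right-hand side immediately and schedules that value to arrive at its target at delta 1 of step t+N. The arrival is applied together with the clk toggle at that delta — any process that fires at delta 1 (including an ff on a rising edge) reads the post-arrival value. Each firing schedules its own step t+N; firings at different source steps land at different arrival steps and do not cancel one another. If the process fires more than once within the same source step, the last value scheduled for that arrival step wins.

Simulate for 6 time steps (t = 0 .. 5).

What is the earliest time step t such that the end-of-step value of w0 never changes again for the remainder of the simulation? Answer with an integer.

t=0 Δ0: w7=0 w3=0 w6=0 w0=0 w5=1 w1=0 w8=0 w9=0 w4=0 w2=1 clk=0
  Δ1: clk:0→1
  Δ2: w4:0→1
  Δ3: w2:1→0
  Δ4: w5:1→0
  (4Δ to stable)
t=1 Δ0: w7=0 w3=0 w6=0 w0=0 w5=0 w1=0 w8=0 w9=0 w4=1 w2=0 clk=1
  Δ1: clk:1→0
  (1Δ to stable)
t=2 Δ0: w7=0 w3=0 w6=0 w0=0 w5=0 w1=0 w8=0 w9=0 w4=1 w2=0 clk=0
  Δ1: w0:0→1, clk:0→1
  Δ2: w5:0→1
  (2Δ to stable)
t=3 Δ0: w7=0 w3=0 w6=0 w0=1 w5=1 w1=0 w8=0 w9=0 w4=1 w2=0 clk=1
  Δ1: clk:1→0
  (1Δ to stable)
t=4 Δ0: w7=0 w3=0 w6=0 w0=1 w5=1 w1=0 w8=0 w9=0 w4=1 w2=0 clk=0
  Δ1: clk:0→1
  (1Δ to stable)
t=5 Δ0: w7=0 w3=0 w6=0 w0=1 w5=1 w1=0 w8=0 w9=0 w4=1 w2=0 clk=1
  Δ1: w9:0→1, clk:1→0
  Δ2: w1:0→1
  (2Δ to stable)

2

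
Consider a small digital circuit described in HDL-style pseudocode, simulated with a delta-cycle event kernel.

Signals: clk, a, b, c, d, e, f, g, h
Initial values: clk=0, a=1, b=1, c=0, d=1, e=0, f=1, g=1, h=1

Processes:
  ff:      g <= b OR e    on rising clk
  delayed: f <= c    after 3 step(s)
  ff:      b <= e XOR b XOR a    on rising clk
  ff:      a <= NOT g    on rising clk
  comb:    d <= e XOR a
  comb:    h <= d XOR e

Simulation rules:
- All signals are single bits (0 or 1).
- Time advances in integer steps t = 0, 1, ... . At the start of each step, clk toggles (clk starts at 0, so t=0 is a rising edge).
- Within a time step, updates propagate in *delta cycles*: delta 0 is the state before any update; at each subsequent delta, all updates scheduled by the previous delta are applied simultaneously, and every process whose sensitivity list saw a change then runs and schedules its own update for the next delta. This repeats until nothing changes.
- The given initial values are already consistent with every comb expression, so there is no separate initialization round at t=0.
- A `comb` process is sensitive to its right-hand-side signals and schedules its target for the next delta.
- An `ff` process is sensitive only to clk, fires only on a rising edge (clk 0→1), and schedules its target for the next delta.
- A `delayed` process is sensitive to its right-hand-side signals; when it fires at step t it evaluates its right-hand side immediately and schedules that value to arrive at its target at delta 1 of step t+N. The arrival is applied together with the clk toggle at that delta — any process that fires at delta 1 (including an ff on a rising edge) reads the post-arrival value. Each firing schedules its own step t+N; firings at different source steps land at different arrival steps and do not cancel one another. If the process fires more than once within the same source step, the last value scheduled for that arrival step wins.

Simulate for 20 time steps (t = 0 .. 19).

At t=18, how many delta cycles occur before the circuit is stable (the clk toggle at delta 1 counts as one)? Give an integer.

[bits: d,b,a,g,c,h,clk,e,f]
t=0: Δ0=111101001 Δ1=111101101 Δ2=100101101 Δ3=000101101 Δ4=000100101 | 4Δ
t=1: Δ0=000100101 Δ1=000100001 | 1Δ
t=2: Δ0=000100001 Δ1=000100101 Δ2=000000101 | 2Δ
t=3: Δ0=000000101 Δ1=000000001 | 1Δ
t=4: Δ0=000000001 Δ1=000000101 Δ2=001000101 Δ3=101000101 Δ4=101001101 | 4Δ
t=5: Δ0=101001101 Δ1=101001001 | 1Δ
t=6: Δ0=101001001 Δ1=101001101 Δ2=111001101 | 2Δ
t=7: Δ0=111001101 Δ1=111001001 | 1Δ
t=8: Δ0=111001001 Δ1=111001101 Δ2=101101101 | 2Δ
t=9: Δ0=101101101 Δ1=101101001 | 1Δ
t=10: Δ0=101101001 Δ1=101101101 Δ2=110001101 Δ3=010001101 Δ4=010000101 | 4Δ
t=11: Δ0=010000101 Δ1=010000001 | 1Δ
t=12: Δ0=010000001 Δ1=010000101 Δ2=011100101 Δ3=111100101 Δ4=111101101 | 4Δ
t=13: Δ0=111101101 Δ1=111101001 | 1Δ
t=14: Δ0=111101001 Δ1=111101101 Δ2=100101101 Δ3=000101101 Δ4=000100101 | 4Δ
t=15: Δ0=000100101 Δ1=000100001 | 1Δ
t=16: Δ0=000100001 Δ1=000100101 Δ2=000000101 | 2Δ
t=17: Δ0=000000101 Δ1=000000001 | 1Δ
t=18: Δ0=000000001 Δ1=000000101 Δ2=001000101 Δ3=101000101 Δ4=101001101 | 4Δ
t=19: Δ0=101001101 Δ1=101001001 | 1Δ

4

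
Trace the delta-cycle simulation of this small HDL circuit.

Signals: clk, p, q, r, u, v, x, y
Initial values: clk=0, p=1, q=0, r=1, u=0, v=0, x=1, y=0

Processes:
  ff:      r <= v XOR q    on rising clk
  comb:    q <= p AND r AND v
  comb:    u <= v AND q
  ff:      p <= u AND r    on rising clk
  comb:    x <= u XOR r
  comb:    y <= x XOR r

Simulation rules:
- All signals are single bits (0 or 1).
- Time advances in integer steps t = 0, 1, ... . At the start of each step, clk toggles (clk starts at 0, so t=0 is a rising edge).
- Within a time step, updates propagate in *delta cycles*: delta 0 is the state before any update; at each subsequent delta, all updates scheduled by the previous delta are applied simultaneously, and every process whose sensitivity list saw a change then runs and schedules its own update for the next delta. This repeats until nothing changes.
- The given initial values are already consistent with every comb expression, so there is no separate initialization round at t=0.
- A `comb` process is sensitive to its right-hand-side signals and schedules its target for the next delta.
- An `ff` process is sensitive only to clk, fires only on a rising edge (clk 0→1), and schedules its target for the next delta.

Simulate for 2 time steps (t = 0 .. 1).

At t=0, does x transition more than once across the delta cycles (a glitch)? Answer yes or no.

[bits: clk,q,v,u,p,y,x,r]
t=0: Δ0=00001011 Δ1=10001011 Δ2=10000010 Δ3=10000100 Δ4=10000000 | 4Δ
t=1: Δ0=10000000 Δ1=00000000 | 1Δ

no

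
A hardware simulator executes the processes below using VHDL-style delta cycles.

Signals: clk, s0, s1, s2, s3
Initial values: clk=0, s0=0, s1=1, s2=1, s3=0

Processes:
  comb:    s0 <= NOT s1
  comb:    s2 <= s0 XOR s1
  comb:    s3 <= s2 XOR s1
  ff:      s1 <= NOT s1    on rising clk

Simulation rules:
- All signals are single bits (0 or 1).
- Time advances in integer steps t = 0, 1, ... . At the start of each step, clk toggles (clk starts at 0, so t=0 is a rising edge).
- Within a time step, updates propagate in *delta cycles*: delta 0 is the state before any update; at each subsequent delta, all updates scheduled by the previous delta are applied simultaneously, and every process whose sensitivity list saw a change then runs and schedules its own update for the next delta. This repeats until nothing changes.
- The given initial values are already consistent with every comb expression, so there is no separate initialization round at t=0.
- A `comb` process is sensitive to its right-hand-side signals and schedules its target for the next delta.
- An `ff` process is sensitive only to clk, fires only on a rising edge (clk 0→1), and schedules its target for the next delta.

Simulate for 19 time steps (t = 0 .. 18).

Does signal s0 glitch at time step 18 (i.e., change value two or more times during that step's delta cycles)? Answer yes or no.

no

[bits: s3,s0,s2,clk,s1]
t=0: Δ0=00101 Δ1=00111 Δ2=00110 Δ3=11010 Δ4=01110 Δ5=11110 | 5Δ
t=1: Δ0=11110 Δ1=11100 | 1Δ
t=2: Δ0=11100 Δ1=11110 Δ2=11111 Δ3=00011 Δ4=10111 Δ5=00111 | 5Δ
t=3: Δ0=00111 Δ1=00101 | 1Δ
t=4: Δ0=00101 Δ1=00111 Δ2=00110 Δ3=11010 Δ4=01110 Δ5=11110 | 5Δ
t=5: Δ0=11110 Δ1=11100 | 1Δ
t=6: Δ0=11100 Δ1=11110 Δ2=11111 Δ3=00011 Δ4=10111 Δ5=00111 | 5Δ
t=7: Δ0=00111 Δ1=00101 | 1Δ
t=8: Δ0=00101 Δ1=00111 Δ2=00110 Δ3=11010 Δ4=01110 Δ5=11110 | 5Δ
t=9: Δ0=11110 Δ1=11100 | 1Δ
t=10: Δ0=11100 Δ1=11110 Δ2=11111 Δ3=00011 Δ4=10111 Δ5=00111 | 5Δ
t=11: Δ0=00111 Δ1=00101 | 1Δ
t=12: Δ0=00101 Δ1=00111 Δ2=00110 Δ3=11010 Δ4=01110 Δ5=11110 | 5Δ
t=13: Δ0=11110 Δ1=11100 | 1Δ
t=14: Δ0=11100 Δ1=11110 Δ2=11111 Δ3=00011 Δ4=10111 Δ5=00111 | 5Δ
t=15: Δ0=00111 Δ1=00101 | 1Δ
t=16: Δ0=00101 Δ1=00111 Δ2=00110 Δ3=11010 Δ4=01110 Δ5=11110 | 5Δ
t=17: Δ0=11110 Δ1=11100 | 1Δ
t=18: Δ0=11100 Δ1=11110 Δ2=11111 Δ3=00011 Δ4=10111 Δ5=00111 | 5Δ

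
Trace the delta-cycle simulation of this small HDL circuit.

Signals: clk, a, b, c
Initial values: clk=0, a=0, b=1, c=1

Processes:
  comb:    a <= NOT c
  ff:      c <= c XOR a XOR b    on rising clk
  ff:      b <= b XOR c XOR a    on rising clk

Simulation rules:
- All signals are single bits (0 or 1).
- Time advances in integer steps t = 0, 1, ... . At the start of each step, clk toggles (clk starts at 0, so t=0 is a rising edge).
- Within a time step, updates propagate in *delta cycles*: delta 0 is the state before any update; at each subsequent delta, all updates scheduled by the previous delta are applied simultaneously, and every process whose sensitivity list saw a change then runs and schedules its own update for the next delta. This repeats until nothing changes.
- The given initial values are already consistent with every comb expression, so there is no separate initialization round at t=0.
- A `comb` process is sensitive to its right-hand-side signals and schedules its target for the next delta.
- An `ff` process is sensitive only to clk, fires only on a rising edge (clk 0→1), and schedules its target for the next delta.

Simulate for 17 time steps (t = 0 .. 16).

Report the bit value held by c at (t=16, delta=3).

t=0 Δ0: b=1 a=0 c=1 clk=0
  Δ1: clk:0→1
  Δ2: b:1→0, c:1→0
  Δ3: a:0→1
  (3Δ to stable)
t=1 Δ0: b=0 a=1 c=0 clk=1
  Δ1: clk:1→0
  (1Δ to stable)
t=2 Δ0: b=0 a=1 c=0 clk=0
  Δ1: clk:0→1
  Δ2: b:0→1, c:0→1
  Δ3: a:1→0
  (3Δ to stable)
t=3 Δ0: b=1 a=0 c=1 clk=1
  Δ1: clk:1→0
  (1Δ to stable)
t=4 Δ0: b=1 a=0 c=1 clk=0
  Δ1: clk:0→1
  Δ2: b:1→0, c:1→0
  Δ3: a:0→1
  (3Δ to stable)
t=5 Δ0: b=0 a=1 c=0 clk=1
  Δ1: clk:1→0
  (1Δ to stable)
t=6 Δ0: b=0 a=1 c=0 clk=0
  Δ1: clk:0→1
  Δ2: b:0→1, c:0→1
  Δ3: a:1→0
  (3Δ to stable)
t=7 Δ0: b=1 a=0 c=1 clk=1
  Δ1: clk:1→0
  (1Δ to stable)
t=8 Δ0: b=1 a=0 c=1 clk=0
  Δ1: clk:0→1
  Δ2: b:1→0, c:1→0
  Δ3: a:0→1
  (3Δ to stable)
t=9 Δ0: b=0 a=1 c=0 clk=1
  Δ1: clk:1→0
  (1Δ to stable)
t=10 Δ0: b=0 a=1 c=0 clk=0
  Δ1: clk:0→1
  Δ2: b:0→1, c:0→1
  Δ3: a:1→0
  (3Δ to stable)
t=11 Δ0: b=1 a=0 c=1 clk=1
  Δ1: clk:1→0
  (1Δ to stable)
t=12 Δ0: b=1 a=0 c=1 clk=0
  Δ1: clk:0→1
  Δ2: b:1→0, c:1→0
  Δ3: a:0→1
  (3Δ to stable)
t=13 Δ0: b=0 a=1 c=0 clk=1
  Δ1: clk:1→0
  (1Δ to stable)
t=14 Δ0: b=0 a=1 c=0 clk=0
  Δ1: clk:0→1
  Δ2: b:0→1, c:0→1
  Δ3: a:1→0
  (3Δ to stable)
t=15 Δ0: b=1 a=0 c=1 clk=1
  Δ1: clk:1→0
  (1Δ to stable)
t=16 Δ0: b=1 a=0 c=1 clk=0
  Δ1: clk:0→1
  Δ2: b:1→0, c:1→0
  Δ3: a:0→1
  (3Δ to stable)

0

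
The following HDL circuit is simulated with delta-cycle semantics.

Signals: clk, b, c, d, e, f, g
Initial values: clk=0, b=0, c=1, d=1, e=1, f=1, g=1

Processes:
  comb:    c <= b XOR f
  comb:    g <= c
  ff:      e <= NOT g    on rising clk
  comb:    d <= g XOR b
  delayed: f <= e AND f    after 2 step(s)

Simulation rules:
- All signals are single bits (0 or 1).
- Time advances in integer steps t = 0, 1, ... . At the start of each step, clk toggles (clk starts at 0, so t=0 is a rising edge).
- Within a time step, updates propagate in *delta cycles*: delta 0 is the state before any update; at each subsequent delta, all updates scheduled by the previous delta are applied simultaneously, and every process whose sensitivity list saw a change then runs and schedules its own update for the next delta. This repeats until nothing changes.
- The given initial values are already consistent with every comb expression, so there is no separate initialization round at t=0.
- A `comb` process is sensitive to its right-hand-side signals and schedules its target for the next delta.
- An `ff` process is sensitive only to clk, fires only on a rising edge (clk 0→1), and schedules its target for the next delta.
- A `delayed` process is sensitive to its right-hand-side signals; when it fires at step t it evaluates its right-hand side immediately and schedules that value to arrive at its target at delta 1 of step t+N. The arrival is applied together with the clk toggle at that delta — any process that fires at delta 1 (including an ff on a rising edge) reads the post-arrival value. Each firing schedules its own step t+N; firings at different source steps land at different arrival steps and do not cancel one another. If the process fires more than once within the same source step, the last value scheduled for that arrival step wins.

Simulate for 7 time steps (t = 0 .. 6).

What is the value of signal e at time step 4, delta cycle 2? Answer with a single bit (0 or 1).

[bits: e,clk,f,d,c,b,g]
t=0: Δ0=1011101 Δ1=1111101 Δ2=0111101 | 2Δ
t=1: Δ0=0111101 Δ1=0011101 | 1Δ
t=2: Δ0=0011101 Δ1=0101101 Δ2=0101001 Δ3=0101000 Δ4=0100000 | 4Δ
t=3: Δ0=0100000 Δ1=0000000 | 1Δ
t=4: Δ0=0000000 Δ1=0100000 Δ2=1100000 | 2Δ
t=5: Δ0=1100000 Δ1=1000000 | 1Δ
t=6: Δ0=1000000 Δ1=1100000 | 1Δ

1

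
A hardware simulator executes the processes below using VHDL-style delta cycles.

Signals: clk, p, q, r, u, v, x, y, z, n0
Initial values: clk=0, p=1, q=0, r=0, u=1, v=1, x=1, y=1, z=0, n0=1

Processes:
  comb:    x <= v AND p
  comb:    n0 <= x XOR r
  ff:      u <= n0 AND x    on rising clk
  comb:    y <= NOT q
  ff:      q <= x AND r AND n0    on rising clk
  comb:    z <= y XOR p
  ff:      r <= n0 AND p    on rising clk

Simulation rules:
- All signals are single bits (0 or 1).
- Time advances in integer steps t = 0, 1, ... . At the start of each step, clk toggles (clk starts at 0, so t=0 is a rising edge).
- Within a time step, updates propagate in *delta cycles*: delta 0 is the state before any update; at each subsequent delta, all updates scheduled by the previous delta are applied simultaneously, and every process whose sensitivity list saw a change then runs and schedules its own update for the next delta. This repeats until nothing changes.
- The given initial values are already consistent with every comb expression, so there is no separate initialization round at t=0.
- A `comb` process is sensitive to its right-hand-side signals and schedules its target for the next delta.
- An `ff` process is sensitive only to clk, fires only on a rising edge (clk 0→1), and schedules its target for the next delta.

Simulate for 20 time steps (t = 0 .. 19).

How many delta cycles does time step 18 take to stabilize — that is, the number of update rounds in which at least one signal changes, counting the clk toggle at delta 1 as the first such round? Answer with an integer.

3

t=0 Δ0: clk=0 v=1 p=1 n0=1 z=0 y=1 u=1 q=0 x=1 r=0
  Δ1: clk:0→1
  Δ2: r:0→1
  Δ3: n0:1→0
  (3Δ to stable)
t=1 Δ0: clk=1 v=1 p=1 n0=0 z=0 y=1 u=1 q=0 x=1 r=1
  Δ1: clk:1→0
  (1Δ to stable)
t=2 Δ0: clk=0 v=1 p=1 n0=0 z=0 y=1 u=1 q=0 x=1 r=1
  Δ1: clk:0→1
  Δ2: u:1→0, r:1→0
  Δ3: n0:0→1
  (3Δ to stable)
t=3 Δ0: clk=1 v=1 p=1 n0=1 z=0 y=1 u=0 q=0 x=1 r=0
  Δ1: clk:1→0
  (1Δ to stable)
t=4 Δ0: clk=0 v=1 p=1 n0=1 z=0 y=1 u=0 q=0 x=1 r=0
  Δ1: clk:0→1
  Δ2: u:0→1, r:0→1
  Δ3: n0:1→0
  (3Δ to stable)
t=5 Δ0: clk=1 v=1 p=1 n0=0 z=0 y=1 u=1 q=0 x=1 r=1
  Δ1: clk:1→0
  (1Δ to stable)
t=6 Δ0: clk=0 v=1 p=1 n0=0 z=0 y=1 u=1 q=0 x=1 r=1
  Δ1: clk:0→1
  Δ2: u:1→0, r:1→0
  Δ3: n0:0→1
  (3Δ to stable)
t=7 Δ0: clk=1 v=1 p=1 n0=1 z=0 y=1 u=0 q=0 x=1 r=0
  Δ1: clk:1→0
  (1Δ to stable)
t=8 Δ0: clk=0 v=1 p=1 n0=1 z=0 y=1 u=0 q=0 x=1 r=0
  Δ1: clk:0→1
  Δ2: u:0→1, r:0→1
  Δ3: n0:1→0
  (3Δ to stable)
t=9 Δ0: clk=1 v=1 p=1 n0=0 z=0 y=1 u=1 q=0 x=1 r=1
  Δ1: clk:1→0
  (1Δ to stable)
t=10 Δ0: clk=0 v=1 p=1 n0=0 z=0 y=1 u=1 q=0 x=1 r=1
  Δ1: clk:0→1
  Δ2: u:1→0, r:1→0
  Δ3: n0:0→1
  (3Δ to stable)
t=11 Δ0: clk=1 v=1 p=1 n0=1 z=0 y=1 u=0 q=0 x=1 r=0
  Δ1: clk:1→0
  (1Δ to stable)
t=12 Δ0: clk=0 v=1 p=1 n0=1 z=0 y=1 u=0 q=0 x=1 r=0
  Δ1: clk:0→1
  Δ2: u:0→1, r:0→1
  Δ3: n0:1→0
  (3Δ to stable)
t=13 Δ0: clk=1 v=1 p=1 n0=0 z=0 y=1 u=1 q=0 x=1 r=1
  Δ1: clk:1→0
  (1Δ to stable)
t=14 Δ0: clk=0 v=1 p=1 n0=0 z=0 y=1 u=1 q=0 x=1 r=1
  Δ1: clk:0→1
  Δ2: u:1→0, r:1→0
  Δ3: n0:0→1
  (3Δ to stable)
t=15 Δ0: clk=1 v=1 p=1 n0=1 z=0 y=1 u=0 q=0 x=1 r=0
  Δ1: clk:1→0
  (1Δ to stable)
t=16 Δ0: clk=0 v=1 p=1 n0=1 z=0 y=1 u=0 q=0 x=1 r=0
  Δ1: clk:0→1
  Δ2: u:0→1, r:0→1
  Δ3: n0:1→0
  (3Δ to stable)
t=17 Δ0: clk=1 v=1 p=1 n0=0 z=0 y=1 u=1 q=0 x=1 r=1
  Δ1: clk:1→0
  (1Δ to stable)
t=18 Δ0: clk=0 v=1 p=1 n0=0 z=0 y=1 u=1 q=0 x=1 r=1
  Δ1: clk:0→1
  Δ2: u:1→0, r:1→0
  Δ3: n0:0→1
  (3Δ to stable)
t=19 Δ0: clk=1 v=1 p=1 n0=1 z=0 y=1 u=0 q=0 x=1 r=0
  Δ1: clk:1→0
  (1Δ to stable)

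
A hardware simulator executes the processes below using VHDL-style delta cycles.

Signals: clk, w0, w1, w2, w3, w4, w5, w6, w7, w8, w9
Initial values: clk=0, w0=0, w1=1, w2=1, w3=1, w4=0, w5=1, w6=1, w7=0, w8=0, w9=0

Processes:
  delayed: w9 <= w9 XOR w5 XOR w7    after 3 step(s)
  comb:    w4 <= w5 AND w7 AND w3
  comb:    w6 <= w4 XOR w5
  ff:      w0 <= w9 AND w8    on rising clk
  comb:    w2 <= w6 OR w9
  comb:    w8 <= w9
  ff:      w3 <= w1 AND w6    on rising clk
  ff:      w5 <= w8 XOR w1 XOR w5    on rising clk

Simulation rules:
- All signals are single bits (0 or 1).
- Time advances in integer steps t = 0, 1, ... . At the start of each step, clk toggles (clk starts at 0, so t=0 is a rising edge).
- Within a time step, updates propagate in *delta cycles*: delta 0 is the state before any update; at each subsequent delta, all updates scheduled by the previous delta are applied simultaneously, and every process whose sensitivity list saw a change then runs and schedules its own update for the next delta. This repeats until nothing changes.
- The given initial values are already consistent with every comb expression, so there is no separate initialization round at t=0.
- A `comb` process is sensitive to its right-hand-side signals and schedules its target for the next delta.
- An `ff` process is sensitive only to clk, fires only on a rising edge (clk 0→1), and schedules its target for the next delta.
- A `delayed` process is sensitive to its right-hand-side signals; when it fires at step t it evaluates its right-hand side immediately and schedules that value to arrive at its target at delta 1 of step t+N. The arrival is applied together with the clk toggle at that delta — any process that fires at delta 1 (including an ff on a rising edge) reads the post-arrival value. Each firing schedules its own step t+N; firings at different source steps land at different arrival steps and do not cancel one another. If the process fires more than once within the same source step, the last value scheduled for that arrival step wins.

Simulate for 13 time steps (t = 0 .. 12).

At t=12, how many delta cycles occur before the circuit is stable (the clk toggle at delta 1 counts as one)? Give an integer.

t0.Δ0 w2=1 w1=1 w4=0 w7=0 w6=1 w0=0 w3=1 w9=0 clk=0 w5=1 w8=0
t0.Δ1 w2=1 w1=1 w4=0 w7=0 w6=1 w0=0 w3=1 w9=0 clk=1 w5=1 w8=0
t0.Δ2 w2=1 w1=1 w4=0 w7=0 w6=1 w0=0 w3=1 w9=0 clk=1 w5=0 w8=0
t0.Δ3 w2=1 w1=1 w4=0 w7=0 w6=0 w0=0 w3=1 w9=0 clk=1 w5=0 w8=0
t0.Δ4 w2=0 w1=1 w4=0 w7=0 w6=0 w0=0 w3=1 w9=0 clk=1 w5=0 w8=0
t1.Δ0 w2=0 w1=1 w4=0 w7=0 w6=0 w0=0 w3=1 w9=0 clk=1 w5=0 w8=0
t1.Δ1 w2=0 w1=1 w4=0 w7=0 w6=0 w0=0 w3=1 w9=0 clk=0 w5=0 w8=0
t2.Δ0 w2=0 w1=1 w4=0 w7=0 w6=0 w0=0 w3=1 w9=0 clk=0 w5=0 w8=0
t2.Δ1 w2=0 w1=1 w4=0 w7=0 w6=0 w0=0 w3=1 w9=0 clk=1 w5=0 w8=0
t2.Δ2 w2=0 w1=1 w4=0 w7=0 w6=0 w0=0 w3=0 w9=0 clk=1 w5=1 w8=0
t2.Δ3 w2=0 w1=1 w4=0 w7=0 w6=1 w0=0 w3=0 w9=0 clk=1 w5=1 w8=0
t2.Δ4 w2=1 w1=1 w4=0 w7=0 w6=1 w0=0 w3=0 w9=0 clk=1 w5=1 w8=0
t3.Δ0 w2=1 w1=1 w4=0 w7=0 w6=1 w0=0 w3=0 w9=0 clk=1 w5=1 w8=0
t3.Δ1 w2=1 w1=1 w4=0 w7=0 w6=1 w0=0 w3=0 w9=0 clk=0 w5=1 w8=0
t4.Δ0 w2=1 w1=1 w4=0 w7=0 w6=1 w0=0 w3=0 w9=0 clk=0 w5=1 w8=0
t4.Δ1 w2=1 w1=1 w4=0 w7=0 w6=1 w0=0 w3=0 w9=0 clk=1 w5=1 w8=0
t4.Δ2 w2=1 w1=1 w4=0 w7=0 w6=1 w0=0 w3=1 w9=0 clk=1 w5=0 w8=0
t4.Δ3 w2=1 w1=1 w4=0 w7=0 w6=0 w0=0 w3=1 w9=0 clk=1 w5=0 w8=0
t4.Δ4 w2=0 w1=1 w4=0 w7=0 w6=0 w0=0 w3=1 w9=0 clk=1 w5=0 w8=0
t5.Δ0 w2=0 w1=1 w4=0 w7=0 w6=0 w0=0 w3=1 w9=0 clk=1 w5=0 w8=0
t5.Δ1 w2=0 w1=1 w4=0 w7=0 w6=0 w0=0 w3=1 w9=1 clk=0 w5=0 w8=0
t5.Δ2 w2=1 w1=1 w4=0 w7=0 w6=0 w0=0 w3=1 w9=1 clk=0 w5=0 w8=1
t6.Δ0 w2=1 w1=1 w4=0 w7=0 w6=0 w0=0 w3=1 w9=1 clk=0 w5=0 w8=1
t6.Δ1 w2=1 w1=1 w4=0 w7=0 w6=0 w0=0 w3=1 w9=1 clk=1 w5=0 w8=1
t6.Δ2 w2=1 w1=1 w4=0 w7=0 w6=0 w0=1 w3=0 w9=1 clk=1 w5=0 w8=1
t7.Δ0 w2=1 w1=1 w4=0 w7=0 w6=0 w0=1 w3=0 w9=1 clk=1 w5=0 w8=1
t7.Δ1 w2=1 w1=1 w4=0 w7=0 w6=0 w0=1 w3=0 w9=0 clk=0 w5=0 w8=1
t7.Δ2 w2=0 w1=1 w4=0 w7=0 w6=0 w0=1 w3=0 w9=0 clk=0 w5=0 w8=0
t8.Δ0 w2=0 w1=1 w4=0 w7=0 w6=0 w0=1 w3=0 w9=0 clk=0 w5=0 w8=0
t8.Δ1 w2=0 w1=1 w4=0 w7=0 w6=0 w0=1 w3=0 w9=1 clk=1 w5=0 w8=0
t8.Δ2 w2=1 w1=1 w4=0 w7=0 w6=0 w0=0 w3=0 w9=1 clk=1 w5=1 w8=1
t8.Δ3 w2=1 w1=1 w4=0 w7=0 w6=1 w0=0 w3=0 w9=1 clk=1 w5=1 w8=1
t9.Δ0 w2=1 w1=1 w4=0 w7=0 w6=1 w0=0 w3=0 w9=1 clk=1 w5=1 w8=1
t9.Δ1 w2=1 w1=1 w4=0 w7=0 w6=1 w0=0 w3=0 w9=1 clk=0 w5=1 w8=1
t10.Δ0 w2=1 w1=1 w4=0 w7=0 w6=1 w0=0 w3=0 w9=1 clk=0 w5=1 w8=1
t10.Δ1 w2=1 w1=1 w4=0 w7=0 w6=1 w0=0 w3=0 w9=0 clk=1 w5=1 w8=1
t10.Δ2 w2=1 w1=1 w4=0 w7=0 w6=1 w0=0 w3=1 w9=0 clk=1 w5=1 w8=0
t11.Δ0 w2=1 w1=1 w4=0 w7=0 w6=1 w0=0 w3=1 w9=0 clk=1 w5=1 w8=0
t11.Δ1 w2=1 w1=1 w4=0 w7=0 w6=1 w0=0 w3=1 w9=0 clk=0 w5=1 w8=0
t12.Δ0 w2=1 w1=1 w4=0 w7=0 w6=1 w0=0 w3=1 w9=0 clk=0 w5=1 w8=0
t12.Δ1 w2=1 w1=1 w4=0 w7=0 w6=1 w0=0 w3=1 w9=0 clk=1 w5=1 w8=0
t12.Δ2 w2=1 w1=1 w4=0 w7=0 w6=1 w0=0 w3=1 w9=0 clk=1 w5=0 w8=0
t12.Δ3 w2=1 w1=1 w4=0 w7=0 w6=0 w0=0 w3=1 w9=0 clk=1 w5=0 w8=0
t12.Δ4 w2=0 w1=1 w4=0 w7=0 w6=0 w0=0 w3=1 w9=0 clk=1 w5=0 w8=0

4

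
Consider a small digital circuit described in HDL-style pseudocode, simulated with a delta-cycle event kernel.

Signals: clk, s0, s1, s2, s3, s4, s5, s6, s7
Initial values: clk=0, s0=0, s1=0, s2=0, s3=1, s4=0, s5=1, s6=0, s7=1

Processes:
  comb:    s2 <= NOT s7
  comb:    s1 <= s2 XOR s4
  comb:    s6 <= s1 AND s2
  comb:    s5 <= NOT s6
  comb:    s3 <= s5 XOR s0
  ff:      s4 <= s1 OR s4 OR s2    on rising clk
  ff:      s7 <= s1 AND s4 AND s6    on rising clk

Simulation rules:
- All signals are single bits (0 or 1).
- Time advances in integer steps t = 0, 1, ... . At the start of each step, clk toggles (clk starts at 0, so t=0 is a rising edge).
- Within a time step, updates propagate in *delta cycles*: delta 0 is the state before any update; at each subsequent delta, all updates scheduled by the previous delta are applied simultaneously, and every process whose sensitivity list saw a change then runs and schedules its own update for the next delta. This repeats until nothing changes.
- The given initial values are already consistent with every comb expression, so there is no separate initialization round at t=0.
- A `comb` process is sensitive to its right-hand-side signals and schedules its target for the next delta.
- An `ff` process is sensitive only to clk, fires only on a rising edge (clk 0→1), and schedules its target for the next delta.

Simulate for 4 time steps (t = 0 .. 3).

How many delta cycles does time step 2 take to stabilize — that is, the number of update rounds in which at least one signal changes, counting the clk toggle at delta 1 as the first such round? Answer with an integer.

6

t=0 Δ0: clk=0 s4=0 s6=0 s5=1 s0=0 s1=0 s3=1 s7=1 s2=0
  Δ1: clk:0→1
  Δ2: s7:1→0
  Δ3: s2:0→1
  Δ4: s1:0→1
  Δ5: s6:0→1
  Δ6: s5:1→0
  Δ7: s3:1→0
  (7Δ to stable)
t=1 Δ0: clk=1 s4=0 s6=1 s5=0 s0=0 s1=1 s3=0 s7=0 s2=1
  Δ1: clk:1→0
  (1Δ to stable)
t=2 Δ0: clk=0 s4=0 s6=1 s5=0 s0=0 s1=1 s3=0 s7=0 s2=1
  Δ1: clk:0→1
  Δ2: s4:0→1
  Δ3: s1:1→0
  Δ4: s6:1→0
  Δ5: s5:0→1
  Δ6: s3:0→1
  (6Δ to stable)
t=3 Δ0: clk=1 s4=1 s6=0 s5=1 s0=0 s1=0 s3=1 s7=0 s2=1
  Δ1: clk:1→0
  (1Δ to stable)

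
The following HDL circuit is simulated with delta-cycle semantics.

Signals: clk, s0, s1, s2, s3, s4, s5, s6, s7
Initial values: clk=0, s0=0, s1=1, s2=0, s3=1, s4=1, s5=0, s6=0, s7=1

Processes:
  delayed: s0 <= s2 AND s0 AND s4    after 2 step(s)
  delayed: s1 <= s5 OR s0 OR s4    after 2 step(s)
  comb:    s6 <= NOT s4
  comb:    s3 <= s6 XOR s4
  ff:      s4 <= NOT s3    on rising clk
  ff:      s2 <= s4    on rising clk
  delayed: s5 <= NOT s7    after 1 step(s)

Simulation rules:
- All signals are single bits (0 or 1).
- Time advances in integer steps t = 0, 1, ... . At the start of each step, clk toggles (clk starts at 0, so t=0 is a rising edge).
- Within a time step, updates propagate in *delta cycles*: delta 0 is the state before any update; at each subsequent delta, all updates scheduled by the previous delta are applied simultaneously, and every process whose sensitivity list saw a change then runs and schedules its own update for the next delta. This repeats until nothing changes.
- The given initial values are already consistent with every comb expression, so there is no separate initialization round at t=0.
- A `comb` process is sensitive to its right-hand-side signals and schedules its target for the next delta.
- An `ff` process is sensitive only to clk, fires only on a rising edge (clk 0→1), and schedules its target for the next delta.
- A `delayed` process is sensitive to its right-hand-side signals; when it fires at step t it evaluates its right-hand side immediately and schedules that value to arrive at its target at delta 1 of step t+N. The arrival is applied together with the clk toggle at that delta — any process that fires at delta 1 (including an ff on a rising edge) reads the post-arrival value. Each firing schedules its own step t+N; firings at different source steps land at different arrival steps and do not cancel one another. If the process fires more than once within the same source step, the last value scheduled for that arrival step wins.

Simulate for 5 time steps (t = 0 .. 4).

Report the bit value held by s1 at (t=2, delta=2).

0

t0.Δ0 s3=1 s5=0 s6=0 s4=1 clk=0 s7=1 s2=0 s1=1 s0=0
t0.Δ1 s3=1 s5=0 s6=0 s4=1 clk=1 s7=1 s2=0 s1=1 s0=0
t0.Δ2 s3=1 s5=0 s6=0 s4=0 clk=1 s7=1 s2=1 s1=1 s0=0
t0.Δ3 s3=0 s5=0 s6=1 s4=0 clk=1 s7=1 s2=1 s1=1 s0=0
t0.Δ4 s3=1 s5=0 s6=1 s4=0 clk=1 s7=1 s2=1 s1=1 s0=0
t1.Δ0 s3=1 s5=0 s6=1 s4=0 clk=1 s7=1 s2=1 s1=1 s0=0
t1.Δ1 s3=1 s5=0 s6=1 s4=0 clk=0 s7=1 s2=1 s1=1 s0=0
t2.Δ0 s3=1 s5=0 s6=1 s4=0 clk=0 s7=1 s2=1 s1=1 s0=0
t2.Δ1 s3=1 s5=0 s6=1 s4=0 clk=1 s7=1 s2=1 s1=0 s0=0
t2.Δ2 s3=1 s5=0 s6=1 s4=0 clk=1 s7=1 s2=0 s1=0 s0=0
t3.Δ0 s3=1 s5=0 s6=1 s4=0 clk=1 s7=1 s2=0 s1=0 s0=0
t3.Δ1 s3=1 s5=0 s6=1 s4=0 clk=0 s7=1 s2=0 s1=0 s0=0
t4.Δ0 s3=1 s5=0 s6=1 s4=0 clk=0 s7=1 s2=0 s1=0 s0=0
t4.Δ1 s3=1 s5=0 s6=1 s4=0 clk=1 s7=1 s2=0 s1=0 s0=0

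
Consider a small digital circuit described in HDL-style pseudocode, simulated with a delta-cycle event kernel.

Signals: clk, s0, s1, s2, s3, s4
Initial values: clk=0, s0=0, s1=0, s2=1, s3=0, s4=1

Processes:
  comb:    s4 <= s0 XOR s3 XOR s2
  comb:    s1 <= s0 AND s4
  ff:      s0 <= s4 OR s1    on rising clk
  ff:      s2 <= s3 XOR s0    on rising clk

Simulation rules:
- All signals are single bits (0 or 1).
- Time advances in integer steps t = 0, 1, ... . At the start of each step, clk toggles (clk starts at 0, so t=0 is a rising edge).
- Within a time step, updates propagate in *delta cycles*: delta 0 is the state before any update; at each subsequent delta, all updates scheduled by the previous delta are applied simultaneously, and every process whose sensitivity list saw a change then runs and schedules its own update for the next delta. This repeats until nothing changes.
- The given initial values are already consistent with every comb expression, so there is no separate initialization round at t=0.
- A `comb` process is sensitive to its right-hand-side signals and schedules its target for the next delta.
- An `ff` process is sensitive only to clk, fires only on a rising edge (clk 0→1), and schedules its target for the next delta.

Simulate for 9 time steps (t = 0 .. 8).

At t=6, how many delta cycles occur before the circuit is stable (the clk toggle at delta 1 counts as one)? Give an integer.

3

t=0 Δ0: s1=0 s0=0 s4=1 s3=0 s2=1 clk=0
  Δ1: clk:0→1
  Δ2: s0:0→1, s2:1→0
  Δ3: s1:0→1
  (3Δ to stable)
t=1 Δ0: s1=1 s0=1 s4=1 s3=0 s2=0 clk=1
  Δ1: clk:1→0
  (1Δ to stable)
t=2 Δ0: s1=1 s0=1 s4=1 s3=0 s2=0 clk=0
  Δ1: clk:0→1
  Δ2: s2:0→1
  Δ3: s4:1→0
  Δ4: s1:1→0
  (4Δ to stable)
t=3 Δ0: s1=0 s0=1 s4=0 s3=0 s2=1 clk=1
  Δ1: clk:1→0
  (1Δ to stable)
t=4 Δ0: s1=0 s0=1 s4=0 s3=0 s2=1 clk=0
  Δ1: clk:0→1
  Δ2: s0:1→0
  Δ3: s4:0→1
  (3Δ to stable)
t=5 Δ0: s1=0 s0=0 s4=1 s3=0 s2=1 clk=1
  Δ1: clk:1→0
  (1Δ to stable)
t=6 Δ0: s1=0 s0=0 s4=1 s3=0 s2=1 clk=0
  Δ1: clk:0→1
  Δ2: s0:0→1, s2:1→0
  Δ3: s1:0→1
  (3Δ to stable)
t=7 Δ0: s1=1 s0=1 s4=1 s3=0 s2=0 clk=1
  Δ1: clk:1→0
  (1Δ to stable)
t=8 Δ0: s1=1 s0=1 s4=1 s3=0 s2=0 clk=0
  Δ1: clk:0→1
  Δ2: s2:0→1
  Δ3: s4:1→0
  Δ4: s1:1→0
  (4Δ to stable)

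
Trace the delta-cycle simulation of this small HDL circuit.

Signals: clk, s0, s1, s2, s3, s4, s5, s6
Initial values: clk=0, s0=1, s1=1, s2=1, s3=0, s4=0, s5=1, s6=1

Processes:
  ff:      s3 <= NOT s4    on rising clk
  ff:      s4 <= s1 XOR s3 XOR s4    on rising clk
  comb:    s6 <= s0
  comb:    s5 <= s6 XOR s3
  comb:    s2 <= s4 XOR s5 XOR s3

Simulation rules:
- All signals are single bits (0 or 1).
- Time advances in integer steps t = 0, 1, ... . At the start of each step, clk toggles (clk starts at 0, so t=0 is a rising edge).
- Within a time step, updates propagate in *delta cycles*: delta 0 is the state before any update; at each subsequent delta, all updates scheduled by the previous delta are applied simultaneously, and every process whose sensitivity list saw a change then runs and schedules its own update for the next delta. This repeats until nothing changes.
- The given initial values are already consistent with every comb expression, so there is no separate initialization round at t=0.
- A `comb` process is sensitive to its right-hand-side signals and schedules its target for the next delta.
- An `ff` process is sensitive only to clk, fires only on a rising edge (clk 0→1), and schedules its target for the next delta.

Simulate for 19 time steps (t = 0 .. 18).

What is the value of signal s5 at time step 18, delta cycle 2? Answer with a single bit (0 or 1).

1

[bits: s3,s4,s1,s0,s5,s6,s2,clk]
t=0: Δ0=00111110 Δ1=00111111 Δ2=11111111 Δ3=11110111 Δ4=11110101 | 4Δ
t=1: Δ0=11110101 Δ1=11110100 | 1Δ
t=2: Δ0=11110100 Δ1=11110101 Δ2=01110101 Δ3=01111111 Δ4=01111101 | 4Δ
t=3: Δ0=01111101 Δ1=01111100 | 1Δ
t=4: Δ0=01111100 Δ1=01111101 Δ2=00111101 Δ3=00111111 | 3Δ
t=5: Δ0=00111111 Δ1=00111110 | 1Δ
t=6: Δ0=00111110 Δ1=00111111 Δ2=11111111 Δ3=11110111 Δ4=11110101 | 4Δ
t=7: Δ0=11110101 Δ1=11110100 | 1Δ
t=8: Δ0=11110100 Δ1=11110101 Δ2=01110101 Δ3=01111111 Δ4=01111101 | 4Δ
t=9: Δ0=01111101 Δ1=01111100 | 1Δ
t=10: Δ0=01111100 Δ1=01111101 Δ2=00111101 Δ3=00111111 | 3Δ
t=11: Δ0=00111111 Δ1=00111110 | 1Δ
t=12: Δ0=00111110 Δ1=00111111 Δ2=11111111 Δ3=11110111 Δ4=11110101 | 4Δ
t=13: Δ0=11110101 Δ1=11110100 | 1Δ
t=14: Δ0=11110100 Δ1=11110101 Δ2=01110101 Δ3=01111111 Δ4=01111101 | 4Δ
t=15: Δ0=01111101 Δ1=01111100 | 1Δ
t=16: Δ0=01111100 Δ1=01111101 Δ2=00111101 Δ3=00111111 | 3Δ
t=17: Δ0=00111111 Δ1=00111110 | 1Δ
t=18: Δ0=00111110 Δ1=00111111 Δ2=11111111 Δ3=11110111 Δ4=11110101 | 4Δ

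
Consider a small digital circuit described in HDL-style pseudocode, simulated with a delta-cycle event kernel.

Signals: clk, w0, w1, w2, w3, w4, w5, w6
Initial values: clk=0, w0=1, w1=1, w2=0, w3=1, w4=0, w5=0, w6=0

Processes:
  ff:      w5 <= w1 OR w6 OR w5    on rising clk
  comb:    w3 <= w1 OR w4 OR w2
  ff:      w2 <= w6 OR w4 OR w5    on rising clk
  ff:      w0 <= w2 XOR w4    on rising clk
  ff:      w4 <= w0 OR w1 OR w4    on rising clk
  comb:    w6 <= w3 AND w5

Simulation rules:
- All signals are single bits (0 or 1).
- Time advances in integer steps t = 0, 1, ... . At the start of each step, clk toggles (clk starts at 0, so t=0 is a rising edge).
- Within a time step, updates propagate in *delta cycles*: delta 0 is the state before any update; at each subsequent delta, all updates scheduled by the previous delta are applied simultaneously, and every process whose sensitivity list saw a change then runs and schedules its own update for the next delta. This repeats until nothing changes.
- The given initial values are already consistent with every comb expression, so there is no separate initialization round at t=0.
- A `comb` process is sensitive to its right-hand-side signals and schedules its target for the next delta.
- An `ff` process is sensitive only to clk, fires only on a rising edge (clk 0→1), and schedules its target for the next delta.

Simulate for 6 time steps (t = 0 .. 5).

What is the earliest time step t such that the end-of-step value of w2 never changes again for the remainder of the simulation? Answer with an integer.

2

[bits: w4,clk,w5,w3,w6,w1,w0,w2]
t=0: Δ0=00010110 Δ1=01010110 Δ2=11110100 Δ3=11111100 | 3Δ
t=1: Δ0=11111100 Δ1=10111100 | 1Δ
t=2: Δ0=10111100 Δ1=11111100 Δ2=11111111 | 2Δ
t=3: Δ0=11111111 Δ1=10111111 | 1Δ
t=4: Δ0=10111111 Δ1=11111111 Δ2=11111101 | 2Δ
t=5: Δ0=11111101 Δ1=10111101 | 1Δ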